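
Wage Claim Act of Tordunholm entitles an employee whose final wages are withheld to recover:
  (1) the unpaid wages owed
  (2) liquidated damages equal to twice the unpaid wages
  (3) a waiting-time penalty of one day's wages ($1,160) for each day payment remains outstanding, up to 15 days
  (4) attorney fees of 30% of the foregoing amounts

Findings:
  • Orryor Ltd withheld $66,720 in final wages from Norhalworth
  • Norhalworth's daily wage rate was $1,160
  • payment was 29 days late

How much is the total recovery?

Doubled: 2 × $66,720 = $133,440
Penalty days: min(29, 15) = 15
Waiting-time penalty: 15 × $1,160 = $17,400
Subtotal: $66,720 + $133,440 + $17,400 = $217,560
Attorney fees: 30% of $217,560 = $65,268
Total award: $217,560 + $65,268 = $282,828

$282,828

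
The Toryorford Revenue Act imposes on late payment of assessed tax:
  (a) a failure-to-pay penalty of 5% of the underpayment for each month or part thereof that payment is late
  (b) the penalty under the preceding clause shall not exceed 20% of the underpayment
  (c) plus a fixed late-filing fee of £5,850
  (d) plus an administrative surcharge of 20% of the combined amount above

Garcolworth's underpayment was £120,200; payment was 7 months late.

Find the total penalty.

Penalty: £35,868

Accrued rate: 5% × 7 = 35%, capped at 20% → 20%
Failure-to-pay penalty: 20% of £120,200 = £24,040
Penalty before surcharge: £24,040 + £5,850 = £29,890
Administrative surcharge: 20% of £29,890 = £5,978
Total penalty: £29,890 + £5,978 = £35,868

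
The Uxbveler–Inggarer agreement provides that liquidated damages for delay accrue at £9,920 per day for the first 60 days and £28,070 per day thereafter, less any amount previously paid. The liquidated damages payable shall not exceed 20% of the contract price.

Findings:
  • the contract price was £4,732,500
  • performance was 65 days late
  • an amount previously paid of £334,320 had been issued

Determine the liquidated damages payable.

£401,230

First 60 days: 60 × £9,920 = £595,200
Remaining days: (65 − 60) × £28,070 = £140,350
Accrued per-day damages: £595,200 + £140,350 = £735,550
Less amount previously paid: £735,550 − £334,320 = £401,230
Cap: 20% of £4,732,500 = £946,500
Cap at £946,500: £401,230 is within the cap, no reduction.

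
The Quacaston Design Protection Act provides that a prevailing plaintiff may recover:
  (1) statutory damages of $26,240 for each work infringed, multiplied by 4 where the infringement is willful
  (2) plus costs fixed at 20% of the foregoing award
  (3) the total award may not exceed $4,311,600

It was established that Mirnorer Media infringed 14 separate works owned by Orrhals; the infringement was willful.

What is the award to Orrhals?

$1,763,328

Statutory damages: 14 × $26,240 = $367,360
Multiplied by 4: 4 × $367,360 = $1,469,440
Costs: 20% of $1,469,440 = $293,888
Award plus costs: $1,469,440 + $293,888 = $1,763,328
Cap at $4,311,600: $1,763,328 is within the cap, no reduction.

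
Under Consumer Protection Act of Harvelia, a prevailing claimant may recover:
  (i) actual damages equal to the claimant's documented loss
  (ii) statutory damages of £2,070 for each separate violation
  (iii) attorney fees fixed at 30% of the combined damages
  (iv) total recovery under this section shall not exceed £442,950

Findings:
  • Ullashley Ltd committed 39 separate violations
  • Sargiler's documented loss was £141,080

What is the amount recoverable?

£288,353

Statutory damages: 39 × £2,070 = £80,730
Combined damages: £141,080 + £80,730 = £221,810
Attorney fees: 30% of £221,810 = £66,543
Total before cap: £221,810 + £66,543 = £288,353
Cap at £442,950: £288,353 is within the cap, no reduction.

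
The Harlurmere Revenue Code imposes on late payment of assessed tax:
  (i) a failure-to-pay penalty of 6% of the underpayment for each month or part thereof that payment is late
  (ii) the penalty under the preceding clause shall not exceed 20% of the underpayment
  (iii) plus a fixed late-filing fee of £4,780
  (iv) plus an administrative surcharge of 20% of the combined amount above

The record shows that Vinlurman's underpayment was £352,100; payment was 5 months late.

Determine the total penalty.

Accrued rate: 6% × 5 = 30%, capped at 20% → 20%
Failure-to-pay penalty: 20% of £352,100 = £70,420
Penalty before surcharge: £70,420 + £4,780 = £75,200
Administrative surcharge: 20% of £75,200 = £15,040
Total penalty: £75,200 + £15,040 = £90,240

£90,240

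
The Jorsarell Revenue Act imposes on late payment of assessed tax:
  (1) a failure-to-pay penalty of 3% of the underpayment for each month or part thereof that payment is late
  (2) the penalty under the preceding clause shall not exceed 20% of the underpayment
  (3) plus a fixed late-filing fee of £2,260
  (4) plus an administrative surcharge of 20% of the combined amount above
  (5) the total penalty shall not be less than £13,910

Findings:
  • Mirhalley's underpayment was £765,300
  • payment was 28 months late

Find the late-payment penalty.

£186,384

Accrued rate: 3% × 28 = 84%, capped at 20% → 20%
Failure-to-pay penalty: 20% of £765,300 = £153,060
Penalty before surcharge: £153,060 + £2,260 = £155,320
Administrative surcharge: 20% of £155,320 = £31,064
Total penalty: £155,320 + £31,064 = £186,384
Minimum £13,910: £186,384 meets the minimum, no increase.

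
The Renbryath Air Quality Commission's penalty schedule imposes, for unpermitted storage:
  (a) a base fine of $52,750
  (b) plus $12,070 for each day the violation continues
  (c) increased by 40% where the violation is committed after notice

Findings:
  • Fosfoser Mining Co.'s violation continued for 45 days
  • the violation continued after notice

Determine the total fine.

Per-day component: 45 × $12,070 = $543,150
Base plus per-day: $52,750 + $543,150 = $595,900
Enhancement: 40% of $595,900 = $238,360
Enhanced fine: $595,900 + $238,360 = $834,260

$834,260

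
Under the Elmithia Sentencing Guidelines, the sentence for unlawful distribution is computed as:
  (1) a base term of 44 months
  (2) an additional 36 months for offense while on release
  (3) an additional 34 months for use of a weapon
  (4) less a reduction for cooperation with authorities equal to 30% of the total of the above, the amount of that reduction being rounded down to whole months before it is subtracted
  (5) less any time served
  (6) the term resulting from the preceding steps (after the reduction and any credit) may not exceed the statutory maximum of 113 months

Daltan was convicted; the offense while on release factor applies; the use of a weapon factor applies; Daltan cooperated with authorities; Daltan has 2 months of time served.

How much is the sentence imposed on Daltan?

Offense while on release enhancement: +36 months
Use of a weapon enhancement: +34 months
Adjusted term: 44 months + 36 months + 34 months = 114 months
Cooperation with authorities reduction: 30% of 114 months = 34 months (rounded down)
After reduction: 114 − 34 = 80 months
Less time served: 80 months − 2 months = 78 months
Cap at 113 months: 78 months is within the cap, no reduction.

78 months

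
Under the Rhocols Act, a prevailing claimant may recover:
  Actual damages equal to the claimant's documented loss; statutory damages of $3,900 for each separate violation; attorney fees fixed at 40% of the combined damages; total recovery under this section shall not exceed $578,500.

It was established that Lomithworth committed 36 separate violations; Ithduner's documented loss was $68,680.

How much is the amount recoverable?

$292,712

Statutory damages: 36 × $3,900 = $140,400
Combined damages: $68,680 + $140,400 = $209,080
Attorney fees: 40% of $209,080 = $83,632
Total before cap: $209,080 + $83,632 = $292,712
Cap at $578,500: $292,712 is within the cap, no reduction.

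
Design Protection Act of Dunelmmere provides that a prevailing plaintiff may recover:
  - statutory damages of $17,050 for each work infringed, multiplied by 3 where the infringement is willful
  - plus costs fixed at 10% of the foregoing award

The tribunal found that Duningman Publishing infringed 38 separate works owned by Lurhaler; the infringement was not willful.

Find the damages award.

Statutory damages: 38 × $17,050 = $647,900
Infringement not willful: no ×3 enhancement.
Costs: 10% of $647,900 = $64,790
Award plus costs: $647,900 + $64,790 = $712,690

$712,690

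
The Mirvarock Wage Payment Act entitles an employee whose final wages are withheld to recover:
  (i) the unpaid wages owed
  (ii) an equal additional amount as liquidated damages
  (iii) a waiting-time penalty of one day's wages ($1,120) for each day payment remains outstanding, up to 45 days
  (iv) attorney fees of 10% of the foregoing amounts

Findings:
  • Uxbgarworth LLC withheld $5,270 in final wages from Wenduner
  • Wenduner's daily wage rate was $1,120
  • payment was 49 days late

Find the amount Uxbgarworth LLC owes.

$67,034

Liquidated damages (equal amount): $5,270
Penalty days: min(49, 45) = 45
Waiting-time penalty: 45 × $1,120 = $50,400
Subtotal: $5,270 + $5,270 + $50,400 = $60,940
Attorney fees: 10% of $60,940 = $6,094
Total award: $60,940 + $6,094 = $67,034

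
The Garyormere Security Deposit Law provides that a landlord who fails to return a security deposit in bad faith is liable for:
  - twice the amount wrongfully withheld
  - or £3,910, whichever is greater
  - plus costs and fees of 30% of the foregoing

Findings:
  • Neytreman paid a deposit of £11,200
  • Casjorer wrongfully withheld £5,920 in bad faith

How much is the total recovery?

£15,392

Doubled: 2 × £5,920 = £11,840
Minimum £3,910: £11,840 meets the minimum, no increase.
Costs and fees: 30% of £11,840 = £3,552
Total recovery: £11,840 + £3,552 = £15,392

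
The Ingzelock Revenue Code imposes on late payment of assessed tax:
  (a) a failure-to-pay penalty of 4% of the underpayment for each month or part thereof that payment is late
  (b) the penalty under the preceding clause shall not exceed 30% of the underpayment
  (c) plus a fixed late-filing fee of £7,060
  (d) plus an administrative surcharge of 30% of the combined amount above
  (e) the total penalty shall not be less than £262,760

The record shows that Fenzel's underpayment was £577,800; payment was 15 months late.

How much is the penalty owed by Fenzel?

£262,760

Accrued rate: 4% × 15 = 60%, capped at 30% → 30%
Failure-to-pay penalty: 30% of £577,800 = £173,340
Penalty before surcharge: £173,340 + £7,060 = £180,400
Administrative surcharge: 30% of £180,400 = £54,120
Total penalty: £180,400 + £54,120 = £234,520
Minimum £262,760: £234,520 is below the minimum → £262,760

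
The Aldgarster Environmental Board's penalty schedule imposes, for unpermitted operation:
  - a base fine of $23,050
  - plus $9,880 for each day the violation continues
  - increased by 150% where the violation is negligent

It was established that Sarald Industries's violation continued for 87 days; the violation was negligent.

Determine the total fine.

$2,206,525

Per-day component: 87 × $9,880 = $859,560
Base plus per-day: $23,050 + $859,560 = $882,610
Enhancement: 150% of $882,610 = $1,323,915
Enhanced fine: $882,610 + $1,323,915 = $2,206,525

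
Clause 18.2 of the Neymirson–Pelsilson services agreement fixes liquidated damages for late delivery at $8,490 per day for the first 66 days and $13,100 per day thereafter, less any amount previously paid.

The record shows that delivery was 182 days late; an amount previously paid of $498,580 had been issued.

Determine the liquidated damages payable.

First 66 days: 66 × $8,490 = $560,340
Remaining days: (182 − 66) × $13,100 = $1,519,600
Accrued per-day damages: $560,340 + $1,519,600 = $2,079,940
Less amount previously paid: $2,079,940 − $498,580 = $1,581,360

$1,581,360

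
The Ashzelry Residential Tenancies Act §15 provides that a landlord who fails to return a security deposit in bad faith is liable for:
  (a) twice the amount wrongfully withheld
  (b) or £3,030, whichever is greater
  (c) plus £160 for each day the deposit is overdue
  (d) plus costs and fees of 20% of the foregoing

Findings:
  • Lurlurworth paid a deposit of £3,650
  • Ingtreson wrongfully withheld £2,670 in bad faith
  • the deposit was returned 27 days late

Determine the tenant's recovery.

Doubled: 2 × £2,670 = £5,340
Minimum £3,030: £5,340 meets the minimum, no increase.
Late-return penalty: 27 × £160 = £4,320
Damages plus late penalty: £5,340 + £4,320 = £9,660
Costs and fees: 20% of £9,660 = £1,932
Total recovery: £9,660 + £1,932 = £11,592

£11,592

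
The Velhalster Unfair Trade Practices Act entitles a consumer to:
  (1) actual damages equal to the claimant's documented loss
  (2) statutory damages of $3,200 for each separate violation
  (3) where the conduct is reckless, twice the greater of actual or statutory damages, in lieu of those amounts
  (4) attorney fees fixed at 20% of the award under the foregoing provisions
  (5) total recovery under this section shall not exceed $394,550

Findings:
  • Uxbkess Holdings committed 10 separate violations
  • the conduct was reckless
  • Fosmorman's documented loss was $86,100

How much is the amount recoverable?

$206,640

Statutory damages: 10 × $3,200 = $32,000
Greater of actual damages ($86,100) or statutory damages ($32,000): $86,100
Doubled: 2 × $86,100 = $172,200
Attorney fees: 20% of $172,200 = $34,440
Total before cap: $172,200 + $34,440 = $206,640
Cap at $394,550: $206,640 is within the cap, no reduction.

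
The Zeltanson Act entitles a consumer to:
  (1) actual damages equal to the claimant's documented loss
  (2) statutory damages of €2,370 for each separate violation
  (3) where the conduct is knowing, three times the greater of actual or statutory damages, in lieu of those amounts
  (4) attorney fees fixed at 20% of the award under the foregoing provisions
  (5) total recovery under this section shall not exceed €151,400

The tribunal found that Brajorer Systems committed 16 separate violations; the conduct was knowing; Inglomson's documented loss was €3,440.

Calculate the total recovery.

€136,512

Statutory damages: 16 × €2,370 = €37,920
Greater of actual damages (€3,440) or statutory damages (€37,920): €37,920
Trebled: 3 × €37,920 = €113,760
Attorney fees: 20% of €113,760 = €22,752
Total before cap: €113,760 + €22,752 = €136,512
Cap at €151,400: €136,512 is within the cap, no reduction.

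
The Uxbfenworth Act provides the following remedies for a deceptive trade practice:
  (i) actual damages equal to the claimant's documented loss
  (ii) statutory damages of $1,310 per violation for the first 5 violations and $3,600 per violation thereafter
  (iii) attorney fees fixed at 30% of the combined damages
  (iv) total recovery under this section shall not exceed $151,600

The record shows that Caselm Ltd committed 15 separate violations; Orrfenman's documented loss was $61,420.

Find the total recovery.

$135,161

First 5 violations: 5 × $1,310 = $6,550
Remaining violations: (15 − 5) × $3,600 = $36,000
Statutory damages: $6,550 + $36,000 = $42,550
Combined damages: $61,420 + $42,550 = $103,970
Attorney fees: 30% of $103,970 = $31,191
Total before cap: $103,970 + $31,191 = $135,161
Cap at $151,600: $135,161 is within the cap, no reduction.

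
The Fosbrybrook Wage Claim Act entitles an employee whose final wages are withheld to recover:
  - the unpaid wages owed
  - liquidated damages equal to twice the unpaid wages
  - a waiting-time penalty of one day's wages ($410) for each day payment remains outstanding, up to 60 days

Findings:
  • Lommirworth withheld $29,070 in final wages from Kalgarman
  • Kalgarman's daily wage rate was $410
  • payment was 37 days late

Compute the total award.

$102,380

Doubled: 2 × $29,070 = $58,140
Penalty days: min(37, 60) = 37
Waiting-time penalty: 37 × $410 = $15,170
Total award: $29,070 + $58,140 + $15,170 = $102,380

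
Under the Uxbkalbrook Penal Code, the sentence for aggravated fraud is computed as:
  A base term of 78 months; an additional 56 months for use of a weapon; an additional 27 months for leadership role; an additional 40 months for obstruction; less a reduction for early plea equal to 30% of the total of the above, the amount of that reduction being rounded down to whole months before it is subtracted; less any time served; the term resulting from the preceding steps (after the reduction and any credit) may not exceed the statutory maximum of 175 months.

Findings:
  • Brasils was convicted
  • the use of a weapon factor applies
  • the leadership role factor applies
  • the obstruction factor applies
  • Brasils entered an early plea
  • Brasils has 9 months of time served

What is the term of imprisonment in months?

Use of a weapon enhancement: +56 months
Leadership role enhancement: +27 months
Obstruction enhancement: +40 months
Adjusted term: 78 months + 56 months + 27 months + 40 months = 201 months
Early plea reduction: 30% of 201 months = 60 months (rounded down)
After reduction: 201 − 60 = 141 months
Less time served: 141 months − 9 months = 132 months
Cap at 175 months: 132 months is within the cap, no reduction.

132 months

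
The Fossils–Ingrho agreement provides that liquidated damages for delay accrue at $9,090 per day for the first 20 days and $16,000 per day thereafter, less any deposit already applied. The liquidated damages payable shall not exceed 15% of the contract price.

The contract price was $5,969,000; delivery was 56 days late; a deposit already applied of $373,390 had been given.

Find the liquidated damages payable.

First 20 days: 20 × $9,090 = $181,800
Remaining days: (56 − 20) × $16,000 = $576,000
Accrued per-day damages: $181,800 + $576,000 = $757,800
Less deposit already applied: $757,800 − $373,390 = $384,410
Cap: 15% of $5,969,000 = $895,350
Cap at $895,350: $384,410 is within the cap, no reduction.

$384,410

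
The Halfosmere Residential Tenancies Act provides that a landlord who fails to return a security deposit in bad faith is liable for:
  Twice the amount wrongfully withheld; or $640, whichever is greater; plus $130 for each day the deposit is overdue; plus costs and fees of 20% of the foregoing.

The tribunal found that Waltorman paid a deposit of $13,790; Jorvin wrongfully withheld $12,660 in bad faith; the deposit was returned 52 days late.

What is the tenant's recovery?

Doubled: 2 × $12,660 = $25,320
Minimum $640: $25,320 meets the minimum, no increase.
Late-return penalty: 52 × $130 = $6,760
Damages plus late penalty: $25,320 + $6,760 = $32,080
Costs and fees: 20% of $32,080 = $6,416
Total recovery: $32,080 + $6,416 = $38,496

$38,496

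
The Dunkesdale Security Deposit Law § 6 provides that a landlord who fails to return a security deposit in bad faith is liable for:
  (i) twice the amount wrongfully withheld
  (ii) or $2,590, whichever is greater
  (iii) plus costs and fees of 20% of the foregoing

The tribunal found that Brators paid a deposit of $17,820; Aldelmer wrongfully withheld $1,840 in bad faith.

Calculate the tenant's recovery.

Doubled: 2 × $1,840 = $3,680
Minimum $2,590: $3,680 meets the minimum, no increase.
Costs and fees: 20% of $3,680 = $736
Total recovery: $3,680 + $736 = $4,416

$4,416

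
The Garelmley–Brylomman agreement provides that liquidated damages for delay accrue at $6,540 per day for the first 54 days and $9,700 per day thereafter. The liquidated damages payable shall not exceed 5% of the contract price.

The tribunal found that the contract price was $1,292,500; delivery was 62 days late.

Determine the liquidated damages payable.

$64,625

First 54 days: 54 × $6,540 = $353,160
Remaining days: (62 − 54) × $9,700 = $77,600
Accrued per-day damages: $353,160 + $77,600 = $430,760
Cap: 5% of $1,292,500 = $64,625
Cap at $64,625: $430,760 exceeds the cap → $64,625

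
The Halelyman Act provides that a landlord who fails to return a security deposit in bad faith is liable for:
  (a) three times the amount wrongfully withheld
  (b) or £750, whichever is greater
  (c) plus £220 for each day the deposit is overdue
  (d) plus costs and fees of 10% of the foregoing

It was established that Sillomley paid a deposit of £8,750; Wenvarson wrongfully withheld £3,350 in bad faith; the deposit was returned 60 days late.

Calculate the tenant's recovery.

£25,575

Trebled: 3 × £3,350 = £10,050
Minimum £750: £10,050 meets the minimum, no increase.
Late-return penalty: 60 × £220 = £13,200
Damages plus late penalty: £10,050 + £13,200 = £23,250
Costs and fees: 10% of £23,250 = £2,325
Total recovery: £23,250 + £2,325 = £25,575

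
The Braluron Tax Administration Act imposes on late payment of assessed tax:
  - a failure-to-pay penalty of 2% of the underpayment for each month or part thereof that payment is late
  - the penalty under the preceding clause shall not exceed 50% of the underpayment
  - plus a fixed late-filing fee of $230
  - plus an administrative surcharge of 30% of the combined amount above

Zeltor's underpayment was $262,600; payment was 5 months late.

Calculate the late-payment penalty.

Accrued rate: 2% × 5 = 10%, capped at 50% → 10%
Failure-to-pay penalty: 10% of $262,600 = $26,260
Penalty before surcharge: $26,260 + $230 = $26,490
Administrative surcharge: 30% of $26,490 = $7,947
Total penalty: $26,490 + $7,947 = $34,437

Penalty: $34,437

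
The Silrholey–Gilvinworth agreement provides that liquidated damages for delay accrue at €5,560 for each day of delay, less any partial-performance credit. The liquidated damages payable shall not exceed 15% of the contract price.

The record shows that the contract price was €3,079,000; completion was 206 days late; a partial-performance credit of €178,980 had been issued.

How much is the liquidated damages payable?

Per-day damages: 206 × €5,560 = €1,145,360
Less partial-performance credit: €1,145,360 − €178,980 = €966,380
Cap: 15% of €3,079,000 = €461,850
Cap at €461,850: €966,380 exceeds the cap → €461,850

€461,850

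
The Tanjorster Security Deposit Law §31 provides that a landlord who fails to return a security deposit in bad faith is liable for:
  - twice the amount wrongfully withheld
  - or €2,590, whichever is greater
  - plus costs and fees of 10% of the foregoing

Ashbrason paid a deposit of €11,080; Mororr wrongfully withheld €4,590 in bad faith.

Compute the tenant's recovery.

Doubled: 2 × €4,590 = €9,180
Minimum €2,590: €9,180 meets the minimum, no increase.
Costs and fees: 10% of €9,180 = €918
Total recovery: €9,180 + €918 = €10,098

€10,098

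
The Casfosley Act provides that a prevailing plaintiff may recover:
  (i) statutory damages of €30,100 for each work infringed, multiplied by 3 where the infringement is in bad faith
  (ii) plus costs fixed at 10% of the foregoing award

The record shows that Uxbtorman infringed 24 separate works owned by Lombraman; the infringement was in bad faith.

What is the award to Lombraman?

Statutory damages: 24 × €30,100 = €722,400
Trebled: 3 × €722,400 = €2,167,200
Costs: 10% of €2,167,200 = €216,720
Award plus costs: €2,167,200 + €216,720 = €2,383,920

€2,383,920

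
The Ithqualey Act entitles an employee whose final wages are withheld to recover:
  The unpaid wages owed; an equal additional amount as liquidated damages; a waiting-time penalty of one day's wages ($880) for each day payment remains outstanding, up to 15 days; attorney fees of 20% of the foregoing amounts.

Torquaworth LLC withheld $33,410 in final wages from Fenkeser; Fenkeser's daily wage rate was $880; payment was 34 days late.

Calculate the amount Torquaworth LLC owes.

$96,024

Liquidated damages (equal amount): $33,410
Penalty days: min(34, 15) = 15
Waiting-time penalty: 15 × $880 = $13,200
Subtotal: $33,410 + $33,410 + $13,200 = $80,020
Attorney fees: 20% of $80,020 = $16,004
Total award: $80,020 + $16,004 = $96,024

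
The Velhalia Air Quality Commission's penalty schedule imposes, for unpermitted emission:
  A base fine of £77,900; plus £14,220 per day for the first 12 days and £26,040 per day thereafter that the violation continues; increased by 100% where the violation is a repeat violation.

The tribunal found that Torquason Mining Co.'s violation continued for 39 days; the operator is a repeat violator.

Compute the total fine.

£1,903,240

First 12 days: 12 × £14,220 = £170,640
Remaining days: (39 − 12) × £26,040 = £703,080
Per-day component: £170,640 + £703,080 = £873,720
Base plus per-day: £77,900 + £873,720 = £951,620
Enhancement: 100% of £951,620 = £951,620
Enhanced fine: £951,620 + £951,620 = £1,903,240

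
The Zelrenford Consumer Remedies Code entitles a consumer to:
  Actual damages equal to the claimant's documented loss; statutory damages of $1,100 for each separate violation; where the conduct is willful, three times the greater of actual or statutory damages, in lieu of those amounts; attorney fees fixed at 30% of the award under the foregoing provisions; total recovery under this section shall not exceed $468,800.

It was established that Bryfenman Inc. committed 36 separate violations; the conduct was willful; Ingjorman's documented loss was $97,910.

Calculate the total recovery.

Statutory damages: 36 × $1,100 = $39,600
Greater of actual damages ($97,910) or statutory damages ($39,600): $97,910
Trebled: 3 × $97,910 = $293,730
Attorney fees: 30% of $293,730 = $88,119
Total before cap: $293,730 + $88,119 = $381,849
Cap at $468,800: $381,849 is within the cap, no reduction.

Total recovery: $381,849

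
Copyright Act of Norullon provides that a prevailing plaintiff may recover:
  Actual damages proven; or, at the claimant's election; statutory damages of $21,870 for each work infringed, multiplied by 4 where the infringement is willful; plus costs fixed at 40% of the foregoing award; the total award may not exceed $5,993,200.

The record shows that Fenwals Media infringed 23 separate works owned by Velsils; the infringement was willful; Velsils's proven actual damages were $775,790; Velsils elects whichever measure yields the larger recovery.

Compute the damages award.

$2,816,856

Statutory damages: 23 × $21,870 = $503,010
Multiplied by 4: 4 × $503,010 = $2,012,040
Greater of actual damages ($775,790) or enhanced statutory damages ($2,012,040): $2,012,040
Costs: 40% of $2,012,040 = $804,816
Award plus costs: $2,012,040 + $804,816 = $2,816,856
Cap at $5,993,200: $2,816,856 is within the cap, no reduction.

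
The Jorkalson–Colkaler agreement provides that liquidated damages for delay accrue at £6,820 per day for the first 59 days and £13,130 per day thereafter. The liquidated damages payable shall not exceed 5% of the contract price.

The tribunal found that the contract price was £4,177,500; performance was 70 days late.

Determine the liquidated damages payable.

Liquidated damages: £208,875

First 59 days: 59 × £6,820 = £402,380
Remaining days: (70 − 59) × £13,130 = £144,430
Accrued per-day damages: £402,380 + £144,430 = £546,810
Cap: 5% of £4,177,500 = £208,875
Cap at £208,875: £546,810 exceeds the cap → £208,875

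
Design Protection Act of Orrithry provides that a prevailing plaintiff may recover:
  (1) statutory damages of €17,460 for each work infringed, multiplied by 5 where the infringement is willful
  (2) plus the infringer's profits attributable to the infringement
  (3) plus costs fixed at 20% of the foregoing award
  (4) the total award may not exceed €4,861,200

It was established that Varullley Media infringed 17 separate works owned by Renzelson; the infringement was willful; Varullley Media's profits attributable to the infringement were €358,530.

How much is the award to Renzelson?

Statutory damages: 17 × €17,460 = €296,820
Multiplied by 5: 5 × €296,820 = €1,484,100
Combined award: €1,484,100 + €358,530 = €1,842,630
Costs: 20% of €1,842,630 = €368,526
Award plus costs: €1,842,630 + €368,526 = €2,211,156
Cap at €4,861,200: €2,211,156 is within the cap, no reduction.

Award: €2,211,156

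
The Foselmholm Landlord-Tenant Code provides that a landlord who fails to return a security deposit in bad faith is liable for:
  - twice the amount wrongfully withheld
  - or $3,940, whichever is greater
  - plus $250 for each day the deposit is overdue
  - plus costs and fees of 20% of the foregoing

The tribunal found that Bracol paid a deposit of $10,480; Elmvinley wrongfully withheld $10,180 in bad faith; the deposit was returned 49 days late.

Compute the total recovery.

$39,132

Doubled: 2 × $10,180 = $20,360
Minimum $3,940: $20,360 meets the minimum, no increase.
Late-return penalty: 49 × $250 = $12,250
Damages plus late penalty: $20,360 + $12,250 = $32,610
Costs and fees: 20% of $32,610 = $6,522
Total recovery: $32,610 + $6,522 = $39,132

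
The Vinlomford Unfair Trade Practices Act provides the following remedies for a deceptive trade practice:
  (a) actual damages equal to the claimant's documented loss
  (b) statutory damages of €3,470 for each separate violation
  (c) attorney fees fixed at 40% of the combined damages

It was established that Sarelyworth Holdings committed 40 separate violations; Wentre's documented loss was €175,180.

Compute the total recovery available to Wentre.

€439,572

Statutory damages: 40 × €3,470 = €138,800
Combined damages: €175,180 + €138,800 = €313,980
Attorney fees: 40% of €313,980 = €125,592
Total recovery: €313,980 + €125,592 = €439,572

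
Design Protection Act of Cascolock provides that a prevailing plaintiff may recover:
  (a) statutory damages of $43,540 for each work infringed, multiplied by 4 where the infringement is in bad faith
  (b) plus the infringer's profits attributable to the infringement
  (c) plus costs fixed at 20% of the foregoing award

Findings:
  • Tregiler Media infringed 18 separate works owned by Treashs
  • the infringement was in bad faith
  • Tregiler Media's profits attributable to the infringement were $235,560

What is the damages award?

Statutory damages: 18 × $43,540 = $783,720
Multiplied by 4: 4 × $783,720 = $3,134,880
Combined award: $3,134,880 + $235,560 = $3,370,440
Costs: 20% of $3,370,440 = $674,088
Award plus costs: $3,370,440 + $674,088 = $4,044,528

$4,044,528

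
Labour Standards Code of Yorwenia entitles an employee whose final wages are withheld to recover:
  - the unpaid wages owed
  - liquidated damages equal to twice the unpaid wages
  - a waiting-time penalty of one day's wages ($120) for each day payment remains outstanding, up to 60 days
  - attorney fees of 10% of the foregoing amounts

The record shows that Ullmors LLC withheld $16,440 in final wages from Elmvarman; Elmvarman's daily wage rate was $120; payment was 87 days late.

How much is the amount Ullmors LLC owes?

$62,172

Doubled: 2 × $16,440 = $32,880
Penalty days: min(87, 60) = 60
Waiting-time penalty: 60 × $120 = $7,200
Subtotal: $16,440 + $32,880 + $7,200 = $56,520
Attorney fees: 10% of $56,520 = $5,652
Total award: $56,520 + $5,652 = $62,172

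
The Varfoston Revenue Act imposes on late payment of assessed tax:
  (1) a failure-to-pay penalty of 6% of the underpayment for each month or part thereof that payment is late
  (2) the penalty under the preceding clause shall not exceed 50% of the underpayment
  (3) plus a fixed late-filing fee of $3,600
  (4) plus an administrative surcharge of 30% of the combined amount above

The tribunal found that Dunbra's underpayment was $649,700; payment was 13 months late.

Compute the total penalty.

Accrued rate: 6% × 13 = 78%, capped at 50% → 50%
Failure-to-pay penalty: 50% of $649,700 = $324,850
Penalty before surcharge: $324,850 + $3,600 = $328,450
Administrative surcharge: 30% of $328,450 = $98,535
Total penalty: $328,450 + $98,535 = $426,985

$426,985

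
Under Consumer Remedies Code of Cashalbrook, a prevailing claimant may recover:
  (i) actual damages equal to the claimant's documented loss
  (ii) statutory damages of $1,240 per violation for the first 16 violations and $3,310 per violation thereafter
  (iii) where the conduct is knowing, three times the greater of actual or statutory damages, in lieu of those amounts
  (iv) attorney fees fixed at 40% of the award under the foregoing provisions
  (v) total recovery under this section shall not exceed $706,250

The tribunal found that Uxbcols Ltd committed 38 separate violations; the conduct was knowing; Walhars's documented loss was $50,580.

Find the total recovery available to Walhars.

First 16 violations: 16 × $1,240 = $19,840
Remaining violations: (38 − 16) × $3,310 = $72,820
Statutory damages: $19,840 + $72,820 = $92,660
Greater of actual damages ($50,580) or statutory damages ($92,660): $92,660
Trebled: 3 × $92,660 = $277,980
Attorney fees: 40% of $277,980 = $111,192
Total before cap: $277,980 + $111,192 = $389,172
Cap at $706,250: $389,172 is within the cap, no reduction.

$389,172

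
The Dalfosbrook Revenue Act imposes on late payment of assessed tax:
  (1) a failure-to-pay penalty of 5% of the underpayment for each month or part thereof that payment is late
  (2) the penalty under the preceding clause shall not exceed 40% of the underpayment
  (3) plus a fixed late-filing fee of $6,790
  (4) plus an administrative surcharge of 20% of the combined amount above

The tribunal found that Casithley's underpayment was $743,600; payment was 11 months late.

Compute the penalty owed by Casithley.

$365,076

Accrued rate: 5% × 11 = 55%, capped at 40% → 40%
Failure-to-pay penalty: 40% of $743,600 = $297,440
Penalty before surcharge: $297,440 + $6,790 = $304,230
Administrative surcharge: 20% of $304,230 = $60,846
Total penalty: $304,230 + $60,846 = $365,076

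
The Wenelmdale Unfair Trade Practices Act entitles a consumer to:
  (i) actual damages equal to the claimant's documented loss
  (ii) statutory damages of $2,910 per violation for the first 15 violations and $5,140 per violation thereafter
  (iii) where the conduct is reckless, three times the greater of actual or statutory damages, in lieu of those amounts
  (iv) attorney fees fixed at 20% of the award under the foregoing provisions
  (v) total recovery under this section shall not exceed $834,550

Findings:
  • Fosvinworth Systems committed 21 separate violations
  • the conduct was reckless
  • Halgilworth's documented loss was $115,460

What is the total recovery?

$415,656

First 15 violations: 15 × $2,910 = $43,650
Remaining violations: (21 − 15) × $5,140 = $30,840
Statutory damages: $43,650 + $30,840 = $74,490
Greater of actual damages ($115,460) or statutory damages ($74,490): $115,460
Trebled: 3 × $115,460 = $346,380
Attorney fees: 20% of $346,380 = $69,276
Total before cap: $346,380 + $69,276 = $415,656
Cap at $834,550: $415,656 is within the cap, no reduction.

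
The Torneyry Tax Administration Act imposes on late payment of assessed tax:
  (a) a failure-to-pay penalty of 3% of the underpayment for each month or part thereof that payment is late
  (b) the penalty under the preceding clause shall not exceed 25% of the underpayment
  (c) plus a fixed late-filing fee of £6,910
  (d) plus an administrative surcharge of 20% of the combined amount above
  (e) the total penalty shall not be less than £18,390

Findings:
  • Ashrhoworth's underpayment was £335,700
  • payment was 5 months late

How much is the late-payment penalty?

Accrued rate: 3% × 5 = 15%, capped at 25% → 15%
Failure-to-pay penalty: 15% of £335,700 = £50,355
Penalty before surcharge: £50,355 + £6,910 = £57,265
Administrative surcharge: 20% of £57,265 = £11,453
Total penalty: £57,265 + £11,453 = £68,718
Minimum £18,390: £68,718 meets the minimum, no increase.

£68,718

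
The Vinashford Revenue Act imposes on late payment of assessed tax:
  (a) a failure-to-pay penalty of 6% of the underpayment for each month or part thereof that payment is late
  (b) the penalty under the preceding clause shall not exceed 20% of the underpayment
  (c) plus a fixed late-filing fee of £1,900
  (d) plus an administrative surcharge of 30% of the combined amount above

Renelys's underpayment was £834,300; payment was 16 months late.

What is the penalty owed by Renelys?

£219,388

Accrued rate: 6% × 16 = 96%, capped at 20% → 20%
Failure-to-pay penalty: 20% of £834,300 = £166,860
Penalty before surcharge: £166,860 + £1,900 = £168,760
Administrative surcharge: 30% of £168,760 = £50,628
Total penalty: £168,760 + £50,628 = £219,388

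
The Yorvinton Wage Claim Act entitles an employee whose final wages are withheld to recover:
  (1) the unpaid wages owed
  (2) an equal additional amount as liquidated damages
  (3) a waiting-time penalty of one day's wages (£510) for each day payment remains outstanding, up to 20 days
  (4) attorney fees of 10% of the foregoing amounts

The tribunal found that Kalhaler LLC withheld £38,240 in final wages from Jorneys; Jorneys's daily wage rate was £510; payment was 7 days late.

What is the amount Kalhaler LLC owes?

Liquidated damages (equal amount): £38,240
Penalty days: min(7, 20) = 7
Waiting-time penalty: 7 × £510 = £3,570
Subtotal: £38,240 + £38,240 + £3,570 = £80,050
Attorney fees: 10% of £80,050 = £8,005
Total award: £80,050 + £8,005 = £88,055

Total award: £88,055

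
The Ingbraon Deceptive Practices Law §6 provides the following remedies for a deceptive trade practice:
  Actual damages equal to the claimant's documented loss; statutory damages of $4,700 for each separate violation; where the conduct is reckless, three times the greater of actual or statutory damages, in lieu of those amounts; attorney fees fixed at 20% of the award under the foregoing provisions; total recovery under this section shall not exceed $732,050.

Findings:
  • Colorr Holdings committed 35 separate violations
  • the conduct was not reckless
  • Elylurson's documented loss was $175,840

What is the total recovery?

$408,408

Statutory damages: 35 × $4,700 = $164,500
Conduct not reckless: the in-lieu enhancement does not apply.
Actual plus statutory damages: $175,840 + $164,500 = $340,340
Attorney fees: 20% of $340,340 = $68,068
Total before cap: $340,340 + $68,068 = $408,408
Cap at $732,050: $408,408 is within the cap, no reduction.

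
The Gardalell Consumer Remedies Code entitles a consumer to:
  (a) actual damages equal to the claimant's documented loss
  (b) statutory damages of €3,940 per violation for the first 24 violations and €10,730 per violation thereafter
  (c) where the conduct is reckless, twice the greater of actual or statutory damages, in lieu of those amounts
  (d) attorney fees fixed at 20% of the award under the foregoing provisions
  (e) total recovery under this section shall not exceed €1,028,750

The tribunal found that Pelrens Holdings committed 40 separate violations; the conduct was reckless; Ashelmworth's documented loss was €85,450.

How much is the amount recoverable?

First 24 violations: 24 × €3,940 = €94,560
Remaining violations: (40 − 24) × €10,730 = €171,680
Statutory damages: €94,560 + €171,680 = €266,240
Greater of actual damages (€85,450) or statutory damages (€266,240): €266,240
Doubled: 2 × €266,240 = €532,480
Attorney fees: 20% of €532,480 = €106,496
Total before cap: €532,480 + €106,496 = €638,976
Cap at €1,028,750: €638,976 is within the cap, no reduction.

€638,976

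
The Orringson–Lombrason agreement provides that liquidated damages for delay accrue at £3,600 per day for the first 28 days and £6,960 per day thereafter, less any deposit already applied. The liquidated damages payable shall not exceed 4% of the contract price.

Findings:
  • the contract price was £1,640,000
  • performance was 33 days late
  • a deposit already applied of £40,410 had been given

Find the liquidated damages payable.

First 28 days: 28 × £3,600 = £100,800
Remaining days: (33 − 28) × £6,960 = £34,800
Accrued per-day damages: £100,800 + £34,800 = £135,600
Less deposit already applied: £135,600 − £40,410 = £95,190
Cap: 4% of £1,640,000 = £65,600
Cap at £65,600: £95,190 exceeds the cap → £65,600

£65,600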